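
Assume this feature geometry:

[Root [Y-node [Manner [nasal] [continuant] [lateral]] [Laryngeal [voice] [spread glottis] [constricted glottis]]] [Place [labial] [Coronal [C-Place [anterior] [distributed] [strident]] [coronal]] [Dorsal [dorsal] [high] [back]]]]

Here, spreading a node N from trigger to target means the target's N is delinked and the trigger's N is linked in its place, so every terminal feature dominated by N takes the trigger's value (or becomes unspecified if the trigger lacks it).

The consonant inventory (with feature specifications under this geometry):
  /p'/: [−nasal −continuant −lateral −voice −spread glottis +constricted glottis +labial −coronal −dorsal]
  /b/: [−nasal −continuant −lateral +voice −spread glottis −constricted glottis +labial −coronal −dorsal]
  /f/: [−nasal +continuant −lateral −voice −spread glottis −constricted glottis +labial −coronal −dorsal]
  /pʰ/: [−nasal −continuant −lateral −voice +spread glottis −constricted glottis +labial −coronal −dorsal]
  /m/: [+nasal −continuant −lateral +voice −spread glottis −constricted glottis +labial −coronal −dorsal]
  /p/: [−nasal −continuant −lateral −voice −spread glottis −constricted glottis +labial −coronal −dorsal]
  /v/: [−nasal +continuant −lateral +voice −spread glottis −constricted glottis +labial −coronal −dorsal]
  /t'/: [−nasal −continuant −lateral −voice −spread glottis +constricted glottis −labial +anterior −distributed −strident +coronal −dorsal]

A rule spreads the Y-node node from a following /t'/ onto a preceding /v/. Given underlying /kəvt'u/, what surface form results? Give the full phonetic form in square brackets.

The Y-node node dominates the terminals [nasal], [continuant], [lateral], [voice], [spread glottis], [constricted glottis].
The target acquires /t'/'s values for everything under Y-node — [−nasal], [−continuant], [−lateral], [−voice], [−spread glottis], [+constricted glottis] — while keeping its own [labial], [coronal], [dorsal].
The resulting bundle matches /p'/ in the inventory; substituting it for /v/ gives [kəp't'u].

[kəp't'u]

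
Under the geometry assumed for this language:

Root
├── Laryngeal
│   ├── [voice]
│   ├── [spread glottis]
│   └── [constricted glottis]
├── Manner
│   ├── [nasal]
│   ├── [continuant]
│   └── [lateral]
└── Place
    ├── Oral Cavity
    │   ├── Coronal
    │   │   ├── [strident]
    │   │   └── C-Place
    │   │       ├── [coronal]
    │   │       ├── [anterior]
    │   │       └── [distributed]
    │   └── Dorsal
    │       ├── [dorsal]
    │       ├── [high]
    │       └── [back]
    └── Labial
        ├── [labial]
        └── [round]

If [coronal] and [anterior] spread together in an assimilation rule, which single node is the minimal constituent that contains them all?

[coronal] is immediately dominated by C-Place.
[anterior] is immediately dominated by C-Place.
The lowest node appearing on every path is C-Place; each proper daughter of C-Place fails to dominate at least one of the listed features.

C-Place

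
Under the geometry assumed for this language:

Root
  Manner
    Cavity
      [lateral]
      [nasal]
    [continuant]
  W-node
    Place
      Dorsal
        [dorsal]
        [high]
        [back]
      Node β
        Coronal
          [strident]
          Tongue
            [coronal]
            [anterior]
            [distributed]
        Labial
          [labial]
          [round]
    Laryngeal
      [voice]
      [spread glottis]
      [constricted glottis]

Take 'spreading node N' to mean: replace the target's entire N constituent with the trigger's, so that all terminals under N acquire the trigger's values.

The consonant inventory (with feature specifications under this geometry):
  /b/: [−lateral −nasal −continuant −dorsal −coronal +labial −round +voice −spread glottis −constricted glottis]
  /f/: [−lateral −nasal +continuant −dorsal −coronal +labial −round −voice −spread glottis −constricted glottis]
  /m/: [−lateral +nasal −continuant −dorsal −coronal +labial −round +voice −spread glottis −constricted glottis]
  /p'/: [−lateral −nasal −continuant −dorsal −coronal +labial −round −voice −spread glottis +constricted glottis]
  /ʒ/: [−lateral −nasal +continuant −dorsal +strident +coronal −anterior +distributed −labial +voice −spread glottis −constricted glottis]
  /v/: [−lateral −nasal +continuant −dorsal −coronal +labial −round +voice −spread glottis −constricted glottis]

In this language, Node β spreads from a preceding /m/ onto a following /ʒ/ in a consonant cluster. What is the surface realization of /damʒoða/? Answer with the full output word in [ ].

Node β immediately or transitively dominates [strident], [coronal], [anterior], [distributed], [labial], [round].
Spreading Node β from /m/ onto /ʒ/ replaces those values with /m/'s: [−coronal], [+labial], [−round]. Features outside Node β ([lateral], [nasal], [continuant], …) stay as in /ʒ/.
Among the inventory, only /v/ has exactly this specification, giving the surface form [damvoða].

[damvoða]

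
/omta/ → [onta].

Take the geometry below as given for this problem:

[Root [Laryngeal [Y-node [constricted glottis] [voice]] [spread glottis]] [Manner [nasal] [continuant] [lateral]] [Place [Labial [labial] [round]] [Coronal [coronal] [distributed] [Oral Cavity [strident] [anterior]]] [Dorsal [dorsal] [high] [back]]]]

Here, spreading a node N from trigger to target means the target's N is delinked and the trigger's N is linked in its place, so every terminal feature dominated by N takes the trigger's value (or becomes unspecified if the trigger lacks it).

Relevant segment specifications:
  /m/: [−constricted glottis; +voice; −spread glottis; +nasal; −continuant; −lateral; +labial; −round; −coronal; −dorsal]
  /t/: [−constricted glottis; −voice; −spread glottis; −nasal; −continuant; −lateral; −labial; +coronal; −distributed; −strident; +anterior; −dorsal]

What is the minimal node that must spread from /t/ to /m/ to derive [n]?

Comparing /m/ with its surface form [n], the features that change are [labial], [round], [coronal], [anterior], [distributed], [strident].
Tracing each changed feature up the tree, the paths first meet at Place; any lower node misses at least one of them.
If Place spreads, every terminal under it takes /t/'s value, producing [n] as observed.
Had Root spread, [voice], [nasal] would have taken /t/'s values; they stay as in /m/, confirming the spreading constituent is exactly Place.

Place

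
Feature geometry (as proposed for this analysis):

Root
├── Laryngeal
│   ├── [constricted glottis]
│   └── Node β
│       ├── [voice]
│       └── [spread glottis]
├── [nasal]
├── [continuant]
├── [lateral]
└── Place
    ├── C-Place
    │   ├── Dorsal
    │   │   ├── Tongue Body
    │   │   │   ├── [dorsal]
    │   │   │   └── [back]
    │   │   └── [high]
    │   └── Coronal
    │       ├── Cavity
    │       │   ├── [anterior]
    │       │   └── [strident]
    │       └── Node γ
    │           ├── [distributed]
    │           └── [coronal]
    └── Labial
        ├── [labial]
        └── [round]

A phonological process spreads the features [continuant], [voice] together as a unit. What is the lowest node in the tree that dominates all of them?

[continuant] lies under Root (below Root).
[voice] lies under Node β (below Laryngeal).
The lowest node appearing on every path is Root; each proper daughter of Root fails to dominate at least one of the listed features.

Root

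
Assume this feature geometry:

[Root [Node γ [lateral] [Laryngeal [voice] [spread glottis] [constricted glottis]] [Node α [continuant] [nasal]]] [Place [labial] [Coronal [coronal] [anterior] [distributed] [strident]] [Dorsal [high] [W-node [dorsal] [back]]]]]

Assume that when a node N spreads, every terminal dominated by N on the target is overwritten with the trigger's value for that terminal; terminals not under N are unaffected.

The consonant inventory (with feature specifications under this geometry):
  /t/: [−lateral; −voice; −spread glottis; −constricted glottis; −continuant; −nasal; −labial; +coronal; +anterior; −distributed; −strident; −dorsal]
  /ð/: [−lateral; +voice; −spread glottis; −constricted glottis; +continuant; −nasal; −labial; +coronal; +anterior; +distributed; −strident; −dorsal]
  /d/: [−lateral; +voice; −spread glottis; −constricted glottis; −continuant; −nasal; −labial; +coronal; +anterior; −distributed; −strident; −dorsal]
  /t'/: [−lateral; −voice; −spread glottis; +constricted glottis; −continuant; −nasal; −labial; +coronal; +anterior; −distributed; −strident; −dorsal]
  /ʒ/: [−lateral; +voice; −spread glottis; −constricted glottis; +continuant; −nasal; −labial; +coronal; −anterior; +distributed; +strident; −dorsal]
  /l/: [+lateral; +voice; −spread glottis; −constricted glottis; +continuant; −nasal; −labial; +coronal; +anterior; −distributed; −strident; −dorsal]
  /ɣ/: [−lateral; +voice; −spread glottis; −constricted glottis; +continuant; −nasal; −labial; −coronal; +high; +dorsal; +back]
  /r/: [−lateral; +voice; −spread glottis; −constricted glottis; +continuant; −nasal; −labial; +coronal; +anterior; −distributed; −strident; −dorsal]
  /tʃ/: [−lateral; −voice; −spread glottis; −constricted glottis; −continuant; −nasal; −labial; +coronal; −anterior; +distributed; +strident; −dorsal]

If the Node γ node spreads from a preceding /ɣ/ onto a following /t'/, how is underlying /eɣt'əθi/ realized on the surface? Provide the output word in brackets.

[eɣrəθi]

The Node γ node dominates the terminals [lateral], [voice], [spread glottis], [constricted glottis], [continuant], [nasal].
The target acquires /ɣ/'s values for everything under Node γ — [−lateral], [+voice], [−spread glottis], [−constricted glottis], [+continuant], [−nasal] — while keeping its own [labial], [coronal], [anterior], ….
Among the inventory, only /r/ has exactly this specification, giving the surface form [eɣrəθi].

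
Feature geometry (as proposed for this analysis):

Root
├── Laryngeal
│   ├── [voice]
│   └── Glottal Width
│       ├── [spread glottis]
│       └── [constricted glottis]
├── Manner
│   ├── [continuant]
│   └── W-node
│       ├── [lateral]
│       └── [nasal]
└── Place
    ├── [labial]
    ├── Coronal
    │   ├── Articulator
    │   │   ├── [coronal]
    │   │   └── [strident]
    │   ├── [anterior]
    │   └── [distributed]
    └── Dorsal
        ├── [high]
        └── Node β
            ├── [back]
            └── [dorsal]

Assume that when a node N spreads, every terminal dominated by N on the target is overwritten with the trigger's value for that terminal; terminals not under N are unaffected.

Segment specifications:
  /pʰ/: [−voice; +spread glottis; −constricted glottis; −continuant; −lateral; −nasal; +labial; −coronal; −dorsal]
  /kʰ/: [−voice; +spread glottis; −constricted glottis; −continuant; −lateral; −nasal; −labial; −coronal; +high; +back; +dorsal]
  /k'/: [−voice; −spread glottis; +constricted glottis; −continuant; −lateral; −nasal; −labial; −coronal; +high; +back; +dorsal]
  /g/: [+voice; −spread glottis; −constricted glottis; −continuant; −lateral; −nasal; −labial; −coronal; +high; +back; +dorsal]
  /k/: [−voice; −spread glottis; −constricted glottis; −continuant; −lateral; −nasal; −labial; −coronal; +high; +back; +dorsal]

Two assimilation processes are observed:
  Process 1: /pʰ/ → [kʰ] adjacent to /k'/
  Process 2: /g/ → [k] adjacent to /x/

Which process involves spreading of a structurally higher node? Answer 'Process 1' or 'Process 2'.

Process 1 alters [labial], [dorsal], [high], [back]; the lowest common ancestor is Place (depth 1 from Root).
In Process 2, [voice] changes, so the minimal spreading node is [voice] at depth 2.
Place is closer to Root than [voice], so Process 1 spreads the higher node.

Process 1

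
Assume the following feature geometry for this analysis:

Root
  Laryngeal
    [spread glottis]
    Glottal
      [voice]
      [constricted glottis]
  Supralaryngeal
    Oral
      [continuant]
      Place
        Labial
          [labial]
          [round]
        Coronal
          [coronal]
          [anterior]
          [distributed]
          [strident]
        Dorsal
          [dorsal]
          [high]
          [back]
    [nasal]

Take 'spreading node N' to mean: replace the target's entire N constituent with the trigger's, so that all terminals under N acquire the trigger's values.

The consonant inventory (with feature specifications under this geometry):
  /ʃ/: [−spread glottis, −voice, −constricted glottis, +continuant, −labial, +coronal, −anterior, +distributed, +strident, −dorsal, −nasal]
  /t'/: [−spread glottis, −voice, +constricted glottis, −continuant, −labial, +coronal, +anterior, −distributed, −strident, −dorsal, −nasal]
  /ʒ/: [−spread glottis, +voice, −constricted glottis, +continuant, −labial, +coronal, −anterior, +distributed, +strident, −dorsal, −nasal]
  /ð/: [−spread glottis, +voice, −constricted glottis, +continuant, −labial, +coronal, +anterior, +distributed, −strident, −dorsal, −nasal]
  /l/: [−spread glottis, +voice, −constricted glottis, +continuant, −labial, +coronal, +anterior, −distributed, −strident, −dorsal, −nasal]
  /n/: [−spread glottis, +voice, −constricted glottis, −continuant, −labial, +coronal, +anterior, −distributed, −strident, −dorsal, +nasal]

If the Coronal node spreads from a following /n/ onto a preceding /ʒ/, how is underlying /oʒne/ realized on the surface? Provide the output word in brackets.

[olne]

The Coronal node dominates the terminals [coronal], [anterior], [distributed], [strident].
Spreading Coronal from /n/ onto /ʒ/ replaces those values with /n/'s: [+coronal], [+anterior], [−distributed], [−strident]. Features outside Coronal ([spread glottis], [voice], [constricted glottis], …) stay as in /ʒ/.
The resulting bundle matches /l/ in the inventory; substituting it for /ʒ/ gives [olne].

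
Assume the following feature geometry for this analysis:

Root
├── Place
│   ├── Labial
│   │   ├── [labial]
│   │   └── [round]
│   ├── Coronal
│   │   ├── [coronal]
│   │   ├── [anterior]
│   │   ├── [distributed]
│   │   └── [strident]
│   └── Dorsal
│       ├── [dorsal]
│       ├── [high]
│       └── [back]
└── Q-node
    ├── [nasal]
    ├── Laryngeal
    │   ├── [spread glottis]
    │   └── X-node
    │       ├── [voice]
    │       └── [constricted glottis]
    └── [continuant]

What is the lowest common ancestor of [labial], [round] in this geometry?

Labial

[labial]: Root > Place > Labial > [labial].
[round]: Root > Place > Labial > [round].
Labial is the lowest common ancestor — every listed feature sits under it, and no single subconstituent of Labial covers them all.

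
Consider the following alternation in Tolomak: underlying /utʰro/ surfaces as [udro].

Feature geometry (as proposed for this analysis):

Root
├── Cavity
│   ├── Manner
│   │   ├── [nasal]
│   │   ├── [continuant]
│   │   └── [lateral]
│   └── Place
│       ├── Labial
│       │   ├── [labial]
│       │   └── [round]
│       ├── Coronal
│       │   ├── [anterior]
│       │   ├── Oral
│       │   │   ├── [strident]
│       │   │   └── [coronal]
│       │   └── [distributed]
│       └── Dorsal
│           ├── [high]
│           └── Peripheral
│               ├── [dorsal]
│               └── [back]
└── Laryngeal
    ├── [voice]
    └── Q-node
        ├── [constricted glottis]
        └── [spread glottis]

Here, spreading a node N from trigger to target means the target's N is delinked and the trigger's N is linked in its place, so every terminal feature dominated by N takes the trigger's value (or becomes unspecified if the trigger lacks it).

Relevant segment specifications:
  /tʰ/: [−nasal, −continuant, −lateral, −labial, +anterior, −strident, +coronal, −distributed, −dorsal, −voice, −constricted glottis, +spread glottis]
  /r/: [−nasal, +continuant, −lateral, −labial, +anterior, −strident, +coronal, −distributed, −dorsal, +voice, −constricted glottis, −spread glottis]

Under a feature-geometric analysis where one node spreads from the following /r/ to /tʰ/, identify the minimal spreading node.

The alternation /tʰ/ → [d] changes [voice], [spread glottis] and nothing else.
In this geometry the lowest node dominating all of them is Laryngeal: every daughter of Laryngeal dominates only a proper subset, so no lower node suffices.
If Laryngeal spreads, every terminal under it takes /r/'s value, producing [d] as observed.
[continuant] — on which /r/ differs from /tʰ/ — is unchanged, so Root cannot have spread; the constituent is no larger than Laryngeal.

Laryngeal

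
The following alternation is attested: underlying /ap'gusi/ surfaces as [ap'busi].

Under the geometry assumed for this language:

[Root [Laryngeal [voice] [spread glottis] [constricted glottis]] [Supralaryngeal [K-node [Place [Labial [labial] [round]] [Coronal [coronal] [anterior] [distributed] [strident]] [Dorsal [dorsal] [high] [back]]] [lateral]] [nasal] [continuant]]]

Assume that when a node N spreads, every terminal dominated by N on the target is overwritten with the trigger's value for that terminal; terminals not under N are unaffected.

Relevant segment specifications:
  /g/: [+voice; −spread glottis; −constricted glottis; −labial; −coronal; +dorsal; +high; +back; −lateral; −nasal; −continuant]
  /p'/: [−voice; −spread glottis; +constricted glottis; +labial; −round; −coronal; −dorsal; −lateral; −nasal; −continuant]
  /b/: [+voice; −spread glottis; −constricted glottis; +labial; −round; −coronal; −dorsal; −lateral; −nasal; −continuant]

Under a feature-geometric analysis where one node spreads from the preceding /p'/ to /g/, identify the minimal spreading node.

Feature comparison: [labial], [round], [dorsal], [high], [back] differ between /g/ and [b]; the remaining terminals match.
The smallest constituent containing every changed terminal is Place — each of its daughters lacks at least one of the affected features.
If Place spreads, every terminal under it takes /p'/'s value, producing [b] as observed.
Features on which the two segments disagree outside Place, such as [voice], [constricted glottis], are unchanged — nothing dominating them spread, and Place is the minimal sufficient constituent.

Place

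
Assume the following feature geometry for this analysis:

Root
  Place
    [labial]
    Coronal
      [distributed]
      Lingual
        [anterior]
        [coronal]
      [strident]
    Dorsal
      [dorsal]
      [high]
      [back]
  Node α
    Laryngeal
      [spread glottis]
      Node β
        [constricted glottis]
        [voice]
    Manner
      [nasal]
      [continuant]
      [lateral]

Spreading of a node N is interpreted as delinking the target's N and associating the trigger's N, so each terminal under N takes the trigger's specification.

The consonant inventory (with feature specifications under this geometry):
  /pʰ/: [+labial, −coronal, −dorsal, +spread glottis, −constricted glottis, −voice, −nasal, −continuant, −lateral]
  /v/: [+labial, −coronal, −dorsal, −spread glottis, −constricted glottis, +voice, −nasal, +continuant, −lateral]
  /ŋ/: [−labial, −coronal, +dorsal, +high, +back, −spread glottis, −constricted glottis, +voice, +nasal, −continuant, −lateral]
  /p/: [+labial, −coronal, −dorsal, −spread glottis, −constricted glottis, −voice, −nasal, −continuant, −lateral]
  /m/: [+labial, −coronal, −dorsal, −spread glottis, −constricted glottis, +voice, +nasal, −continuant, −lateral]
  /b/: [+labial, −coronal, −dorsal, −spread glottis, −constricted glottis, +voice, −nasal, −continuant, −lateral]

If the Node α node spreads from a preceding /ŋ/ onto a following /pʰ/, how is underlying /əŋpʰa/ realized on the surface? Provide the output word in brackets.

Node α immediately or transitively dominates [spread glottis], [constricted glottis], [voice], [nasal], [continuant], [lateral].
Spreading Node α from /ŋ/ onto /pʰ/ replaces those values with /ŋ/'s: [−spread glottis], [−constricted glottis], [+voice], [+nasal], [−continuant], [−lateral]. Features outside Node α ([labial], [coronal], [dorsal]) stay as in /pʰ/.
The resulting bundle matches /m/ in the inventory; substituting it for /pʰ/ gives [əŋma].

[əŋma]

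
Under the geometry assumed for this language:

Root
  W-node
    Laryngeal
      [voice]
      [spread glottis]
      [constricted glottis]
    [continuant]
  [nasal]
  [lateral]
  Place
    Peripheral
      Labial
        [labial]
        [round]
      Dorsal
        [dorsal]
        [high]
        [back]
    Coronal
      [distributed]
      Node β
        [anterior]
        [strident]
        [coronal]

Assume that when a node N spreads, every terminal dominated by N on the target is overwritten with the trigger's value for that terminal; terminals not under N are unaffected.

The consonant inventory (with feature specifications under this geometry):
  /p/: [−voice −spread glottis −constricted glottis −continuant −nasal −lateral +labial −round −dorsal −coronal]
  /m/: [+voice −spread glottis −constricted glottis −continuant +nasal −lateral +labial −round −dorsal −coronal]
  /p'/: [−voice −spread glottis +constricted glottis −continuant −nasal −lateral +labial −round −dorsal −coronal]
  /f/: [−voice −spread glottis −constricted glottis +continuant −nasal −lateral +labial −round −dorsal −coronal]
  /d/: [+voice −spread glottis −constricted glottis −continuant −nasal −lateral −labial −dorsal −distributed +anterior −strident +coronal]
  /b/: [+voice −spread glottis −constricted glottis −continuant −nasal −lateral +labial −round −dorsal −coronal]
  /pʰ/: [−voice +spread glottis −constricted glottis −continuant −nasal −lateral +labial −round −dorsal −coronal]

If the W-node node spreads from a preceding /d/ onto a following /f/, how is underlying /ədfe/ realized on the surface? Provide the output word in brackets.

[ədbe]

W-node immediately or transitively dominates [voice], [spread glottis], [constricted glottis], [continuant].
The target acquires /d/'s values for everything under W-node — [+voice], [−spread glottis], [−constricted glottis], [−continuant] — while keeping its own [nasal], [lateral], [labial], ….
Among the inventory, only /b/ has exactly this specification, giving the surface form [ədbe].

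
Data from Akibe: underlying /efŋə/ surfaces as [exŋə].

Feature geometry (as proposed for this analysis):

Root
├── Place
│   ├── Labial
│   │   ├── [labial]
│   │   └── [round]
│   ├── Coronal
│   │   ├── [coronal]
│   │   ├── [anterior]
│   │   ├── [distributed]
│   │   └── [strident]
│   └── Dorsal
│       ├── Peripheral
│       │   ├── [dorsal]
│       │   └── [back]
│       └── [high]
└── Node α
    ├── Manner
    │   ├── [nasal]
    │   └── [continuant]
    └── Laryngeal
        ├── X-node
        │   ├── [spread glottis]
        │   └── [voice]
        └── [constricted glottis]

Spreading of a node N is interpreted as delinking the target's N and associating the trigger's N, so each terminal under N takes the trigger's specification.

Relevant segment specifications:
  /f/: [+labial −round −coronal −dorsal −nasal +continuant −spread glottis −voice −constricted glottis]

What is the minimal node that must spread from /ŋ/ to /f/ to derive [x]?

/f/ and [x] differ in [labial], [round], [dorsal], [high], [back]; every other specified feature is identical.
In this geometry the lowest node dominating all of them is Place: every daughter of Place dominates only a proper subset, so no lower node suffices.
Delinking /f/'s Place and associating /ŋ/'s Place gives precisely the feature bundle of [x].
Had Root spread, [nasal], [continuant] would have taken /ŋ/'s values; they stay as in /f/, confirming the spreading constituent is exactly Place.

Place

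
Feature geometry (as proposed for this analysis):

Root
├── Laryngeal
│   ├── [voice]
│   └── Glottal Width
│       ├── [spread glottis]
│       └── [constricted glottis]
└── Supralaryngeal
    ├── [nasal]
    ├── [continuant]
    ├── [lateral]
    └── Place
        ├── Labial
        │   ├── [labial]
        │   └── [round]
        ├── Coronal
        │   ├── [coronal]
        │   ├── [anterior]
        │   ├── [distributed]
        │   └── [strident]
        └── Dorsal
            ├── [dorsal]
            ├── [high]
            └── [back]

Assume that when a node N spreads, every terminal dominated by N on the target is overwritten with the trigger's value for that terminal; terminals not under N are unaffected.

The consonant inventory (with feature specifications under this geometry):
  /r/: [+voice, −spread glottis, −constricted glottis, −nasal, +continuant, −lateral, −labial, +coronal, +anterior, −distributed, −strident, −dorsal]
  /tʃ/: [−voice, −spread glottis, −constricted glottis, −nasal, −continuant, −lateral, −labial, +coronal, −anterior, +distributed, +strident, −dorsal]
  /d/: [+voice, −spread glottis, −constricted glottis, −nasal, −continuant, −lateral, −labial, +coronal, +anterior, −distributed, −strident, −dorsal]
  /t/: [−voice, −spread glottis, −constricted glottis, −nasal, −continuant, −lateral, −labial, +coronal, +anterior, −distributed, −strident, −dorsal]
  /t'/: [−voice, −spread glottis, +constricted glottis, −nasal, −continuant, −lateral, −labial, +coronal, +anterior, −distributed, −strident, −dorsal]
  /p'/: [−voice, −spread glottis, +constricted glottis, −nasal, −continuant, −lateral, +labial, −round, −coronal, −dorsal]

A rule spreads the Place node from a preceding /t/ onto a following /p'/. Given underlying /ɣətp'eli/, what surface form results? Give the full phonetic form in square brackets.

Place immediately or transitively dominates [labial], [round], [coronal], [anterior], [distributed], [strident], [dorsal], [high], [back].
Spreading Place from /t/ onto /p'/ replaces those values with /t/'s: [−labial], [+coronal], [+anterior], [−distributed], [−strident], [−dorsal]. Features outside Place ([voice], [spread glottis], [constricted glottis], …) stay as in /p'/.
Among the inventory, only /t'/ has exactly this specification, giving the surface form [ɣətt'eli].

[ɣətt'eli]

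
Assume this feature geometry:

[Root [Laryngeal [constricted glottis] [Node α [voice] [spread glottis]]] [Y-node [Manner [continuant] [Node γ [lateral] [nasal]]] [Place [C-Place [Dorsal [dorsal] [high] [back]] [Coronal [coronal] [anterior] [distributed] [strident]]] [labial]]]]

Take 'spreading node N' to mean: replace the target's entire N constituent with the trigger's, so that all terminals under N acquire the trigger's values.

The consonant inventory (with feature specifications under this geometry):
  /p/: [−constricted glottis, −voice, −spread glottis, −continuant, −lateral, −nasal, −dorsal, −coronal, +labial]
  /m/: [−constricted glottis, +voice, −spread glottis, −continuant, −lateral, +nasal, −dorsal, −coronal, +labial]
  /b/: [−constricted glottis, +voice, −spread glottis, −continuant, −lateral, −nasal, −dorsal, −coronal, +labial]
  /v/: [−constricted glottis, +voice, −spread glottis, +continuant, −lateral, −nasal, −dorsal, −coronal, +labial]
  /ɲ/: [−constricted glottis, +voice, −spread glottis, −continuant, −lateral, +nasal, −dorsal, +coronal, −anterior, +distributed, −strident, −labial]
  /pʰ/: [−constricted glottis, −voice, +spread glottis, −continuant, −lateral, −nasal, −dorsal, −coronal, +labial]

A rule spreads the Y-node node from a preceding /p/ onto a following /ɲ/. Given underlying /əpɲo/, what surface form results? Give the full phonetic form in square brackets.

[əpbo]

The Y-node node dominates the terminals [continuant], [lateral], [nasal], [dorsal], [high], [back], [coronal], [anterior], [distributed], [strident], [labial].
After delinking /ɲ/'s Y-node and linking /p/'s, the affected terminals become [−continuant], [−lateral], [−nasal], [−dorsal], [−coronal], [+labial]; [constricted glottis], [voice], [spread glottis] (outside Y-node) are retained from /ɲ/.
This feature bundle is that of [b], so /əpɲo/ surfaces as [əpbo].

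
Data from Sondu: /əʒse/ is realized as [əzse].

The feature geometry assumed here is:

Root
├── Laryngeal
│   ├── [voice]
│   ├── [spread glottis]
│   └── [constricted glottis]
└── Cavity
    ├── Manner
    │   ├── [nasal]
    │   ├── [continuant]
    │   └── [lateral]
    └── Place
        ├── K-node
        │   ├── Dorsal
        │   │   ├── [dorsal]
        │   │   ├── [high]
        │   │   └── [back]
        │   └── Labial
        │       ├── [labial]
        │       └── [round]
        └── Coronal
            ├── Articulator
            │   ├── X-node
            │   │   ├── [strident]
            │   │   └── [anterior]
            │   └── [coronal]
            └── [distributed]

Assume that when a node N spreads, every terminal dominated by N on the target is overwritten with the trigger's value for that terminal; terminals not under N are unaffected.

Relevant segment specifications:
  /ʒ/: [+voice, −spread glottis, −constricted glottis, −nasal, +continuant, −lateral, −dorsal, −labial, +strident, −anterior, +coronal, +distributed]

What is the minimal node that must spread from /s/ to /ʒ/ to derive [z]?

Coronal

/ʒ/ and [z] differ in [anterior], [distributed]; every other specified feature is identical.
These terminals are all dominated by Coronal, and no proper subconstituent of Coronal covers them all; Coronal is their lowest common ancestor.
Spreading Coronal from /s/ overwrites each of those terminals with /s/'s values, yielding exactly [z].
[voice] stays as in /ʒ/ although /s/ differs there, so no node dominating it spread; among the remaining candidates Coronal is the lowest that derives the output.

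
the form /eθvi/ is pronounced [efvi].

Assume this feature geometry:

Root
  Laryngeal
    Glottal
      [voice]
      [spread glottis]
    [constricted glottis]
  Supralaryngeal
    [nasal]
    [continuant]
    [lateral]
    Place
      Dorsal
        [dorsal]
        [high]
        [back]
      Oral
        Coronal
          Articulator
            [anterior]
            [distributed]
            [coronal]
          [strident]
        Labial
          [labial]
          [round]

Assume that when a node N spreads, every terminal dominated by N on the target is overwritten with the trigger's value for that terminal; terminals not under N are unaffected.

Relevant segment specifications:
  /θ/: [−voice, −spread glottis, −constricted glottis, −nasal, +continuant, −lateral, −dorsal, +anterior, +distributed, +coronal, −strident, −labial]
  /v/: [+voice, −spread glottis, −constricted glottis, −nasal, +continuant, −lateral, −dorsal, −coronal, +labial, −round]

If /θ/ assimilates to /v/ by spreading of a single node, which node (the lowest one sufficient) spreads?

Oral

Feature comparison: [labial], [round], [coronal], [anterior], [distributed], [strident] differ between /θ/ and [f]; the remaining terminals match.
Tracing each changed feature up the tree, the paths first meet at Oral; any lower node misses at least one of them.
Spreading Oral from /v/ overwrites each of those terminals with /v/'s values, yielding exactly [f].
[voice], a feature on which the two segments disagree outside Oral, is unchanged — nothing dominating it spread, and Oral is the minimal sufficient constituent.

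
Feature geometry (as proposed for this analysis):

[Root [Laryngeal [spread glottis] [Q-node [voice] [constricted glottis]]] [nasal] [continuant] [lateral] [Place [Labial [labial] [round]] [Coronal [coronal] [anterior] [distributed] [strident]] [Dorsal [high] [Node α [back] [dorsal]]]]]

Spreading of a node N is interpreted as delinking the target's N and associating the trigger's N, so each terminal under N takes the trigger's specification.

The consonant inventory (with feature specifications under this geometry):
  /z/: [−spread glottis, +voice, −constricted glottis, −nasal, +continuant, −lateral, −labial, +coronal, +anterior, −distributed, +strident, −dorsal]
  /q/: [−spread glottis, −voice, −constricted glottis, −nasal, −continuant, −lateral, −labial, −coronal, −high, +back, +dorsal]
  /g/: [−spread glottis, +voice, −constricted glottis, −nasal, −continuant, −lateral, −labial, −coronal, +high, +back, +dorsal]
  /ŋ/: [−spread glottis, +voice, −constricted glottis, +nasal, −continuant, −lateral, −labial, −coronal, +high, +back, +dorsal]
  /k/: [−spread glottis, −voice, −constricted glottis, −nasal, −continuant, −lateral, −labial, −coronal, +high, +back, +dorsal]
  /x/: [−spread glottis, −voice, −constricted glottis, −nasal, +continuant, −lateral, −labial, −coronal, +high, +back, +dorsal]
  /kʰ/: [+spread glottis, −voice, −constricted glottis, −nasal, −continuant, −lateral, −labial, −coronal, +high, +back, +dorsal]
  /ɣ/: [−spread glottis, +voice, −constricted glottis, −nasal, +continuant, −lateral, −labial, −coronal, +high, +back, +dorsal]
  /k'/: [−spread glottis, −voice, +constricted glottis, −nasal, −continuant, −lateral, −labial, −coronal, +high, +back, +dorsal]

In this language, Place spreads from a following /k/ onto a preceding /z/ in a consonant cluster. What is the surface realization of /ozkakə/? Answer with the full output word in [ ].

[oɣkakə]

Place immediately or transitively dominates [labial], [round], [coronal], [anterior], [distributed], [strident], [high], [back], [dorsal].
After delinking /z/'s Place and linking /k/'s, the affected terminals become [−labial], [−coronal], [+high], [+back], [+dorsal]; [spread glottis], [voice], [constricted glottis], … (outside Place) are retained from /z/.
The resulting bundle matches /ɣ/ in the inventory; substituting it for /z/ gives [oɣkakə].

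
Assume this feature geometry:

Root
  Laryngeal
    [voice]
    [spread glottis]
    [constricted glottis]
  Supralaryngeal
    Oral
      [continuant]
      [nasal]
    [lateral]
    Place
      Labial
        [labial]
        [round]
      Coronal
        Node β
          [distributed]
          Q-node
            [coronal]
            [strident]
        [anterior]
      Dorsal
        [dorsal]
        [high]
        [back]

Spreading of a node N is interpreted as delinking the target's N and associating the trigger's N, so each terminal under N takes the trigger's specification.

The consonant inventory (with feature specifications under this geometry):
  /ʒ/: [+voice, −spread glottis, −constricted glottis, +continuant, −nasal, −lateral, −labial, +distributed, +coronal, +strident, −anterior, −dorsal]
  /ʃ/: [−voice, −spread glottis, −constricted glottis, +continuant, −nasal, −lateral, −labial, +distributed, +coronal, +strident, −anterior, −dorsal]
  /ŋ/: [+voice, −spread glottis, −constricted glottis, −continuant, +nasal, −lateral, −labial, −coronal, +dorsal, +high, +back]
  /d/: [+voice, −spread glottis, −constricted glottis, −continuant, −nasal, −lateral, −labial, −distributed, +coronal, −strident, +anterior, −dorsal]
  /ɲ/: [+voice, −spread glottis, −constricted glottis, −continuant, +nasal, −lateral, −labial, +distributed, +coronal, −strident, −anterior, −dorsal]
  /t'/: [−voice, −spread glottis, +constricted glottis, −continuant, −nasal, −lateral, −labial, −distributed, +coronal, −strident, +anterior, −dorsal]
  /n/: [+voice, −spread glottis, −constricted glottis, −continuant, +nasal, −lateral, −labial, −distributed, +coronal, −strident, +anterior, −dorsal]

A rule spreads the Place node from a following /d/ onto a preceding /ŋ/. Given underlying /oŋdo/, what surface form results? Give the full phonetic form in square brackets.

[ondo]

The Place node dominates the terminals [labial], [round], [distributed], [coronal], [strident], [anterior], [dorsal], [high], [back].
The target acquires /d/'s values for everything under Place — [−labial], [−distributed], [+coronal], [−strident], [+anterior], [−dorsal] — while keeping its own [voice], [spread glottis], [constricted glottis], ….
Among the inventory, only /n/ has exactly this specification, giving the surface form [ondo].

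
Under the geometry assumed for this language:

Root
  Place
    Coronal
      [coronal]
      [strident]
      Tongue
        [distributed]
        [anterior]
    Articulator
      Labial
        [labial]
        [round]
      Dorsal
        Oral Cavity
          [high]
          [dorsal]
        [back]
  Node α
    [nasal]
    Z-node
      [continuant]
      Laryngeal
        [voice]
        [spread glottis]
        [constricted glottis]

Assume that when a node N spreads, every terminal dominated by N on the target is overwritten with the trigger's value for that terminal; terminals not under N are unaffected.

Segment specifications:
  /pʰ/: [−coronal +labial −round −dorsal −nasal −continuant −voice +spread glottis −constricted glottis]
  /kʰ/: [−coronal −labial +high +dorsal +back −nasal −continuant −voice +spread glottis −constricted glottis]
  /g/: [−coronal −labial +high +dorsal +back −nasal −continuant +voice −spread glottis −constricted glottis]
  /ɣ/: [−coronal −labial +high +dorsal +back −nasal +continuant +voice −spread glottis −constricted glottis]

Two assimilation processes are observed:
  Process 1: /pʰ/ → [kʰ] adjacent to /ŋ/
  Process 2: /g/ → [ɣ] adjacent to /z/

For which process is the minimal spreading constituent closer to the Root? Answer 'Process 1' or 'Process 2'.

Process 1: the features that change are [labial], [round], [dorsal], [high], [back]; the minimal node is Articulator (depth 2).
Process 2 alters [continuant]; the lowest dominating node is [continuant] (depth 3 from Root).
Articulator is closer to Root than [continuant], so Process 1 spreads the higher node.

Process 1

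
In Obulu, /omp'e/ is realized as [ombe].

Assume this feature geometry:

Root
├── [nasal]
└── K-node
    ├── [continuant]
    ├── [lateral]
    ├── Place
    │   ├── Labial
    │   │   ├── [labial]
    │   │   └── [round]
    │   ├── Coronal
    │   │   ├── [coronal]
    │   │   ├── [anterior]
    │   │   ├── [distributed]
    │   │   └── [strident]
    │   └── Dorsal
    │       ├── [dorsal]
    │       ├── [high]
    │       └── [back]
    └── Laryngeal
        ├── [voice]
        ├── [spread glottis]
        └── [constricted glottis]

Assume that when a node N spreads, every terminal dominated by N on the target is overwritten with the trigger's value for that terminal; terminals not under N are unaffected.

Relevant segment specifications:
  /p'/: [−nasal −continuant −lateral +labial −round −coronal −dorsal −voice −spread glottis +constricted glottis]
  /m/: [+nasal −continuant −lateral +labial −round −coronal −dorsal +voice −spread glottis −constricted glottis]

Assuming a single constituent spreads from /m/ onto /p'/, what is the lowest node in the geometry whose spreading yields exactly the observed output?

Feature comparison: [voice], [constricted glottis] differ between /p'/ and [b]; the remaining terminals match.
These terminals are all dominated by Laryngeal, and no proper subconstituent of Laryngeal covers them all; Laryngeal is their lowest common ancestor.
If Laryngeal spreads, every terminal under it takes /m/'s value, producing [b] as observed.
[nasal], a feature on which the two segments disagree outside Laryngeal, is unchanged — nothing dominating it spread, and Laryngeal is the minimal sufficient constituent.

Laryngeal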